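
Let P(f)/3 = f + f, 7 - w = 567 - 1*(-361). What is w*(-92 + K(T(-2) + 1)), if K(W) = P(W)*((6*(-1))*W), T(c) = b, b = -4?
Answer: 383136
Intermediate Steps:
w = -921 (w = 7 - (567 - 1*(-361)) = 7 - (567 + 361) = 7 - 1*928 = 7 - 928 = -921)
T(c) = -4
P(f) = 6*f (P(f) = 3*(f + f) = 3*(2*f) = 6*f)
K(W) = -36*W² (K(W) = (6*W)*((6*(-1))*W) = (6*W)*(-6*W) = -36*W²)
w*(-92 + K(T(-2) + 1)) = -921*(-92 - 36*(-4 + 1)²) = -921*(-92 - 36*(-3)²) = -921*(-92 - 36*9) = -921*(-92 - 324) = -921*(-416) = 383136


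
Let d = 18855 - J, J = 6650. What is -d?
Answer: -12205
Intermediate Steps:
d = 12205 (d = 18855 - 1*6650 = 18855 - 6650 = 12205)
-d = -1*12205 = -12205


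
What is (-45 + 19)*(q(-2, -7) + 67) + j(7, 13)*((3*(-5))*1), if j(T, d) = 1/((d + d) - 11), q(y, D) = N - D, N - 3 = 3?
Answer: -2081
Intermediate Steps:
N = 6 (N = 3 + 3 = 6)
q(y, D) = 6 - D
j(T, d) = 1/(-11 + 2*d) (j(T, d) = 1/(2*d - 11) = 1/(-11 + 2*d))
(-45 + 19)*(q(-2, -7) + 67) + j(7, 13)*((3*(-5))*1) = (-45 + 19)*((6 - 1*(-7)) + 67) + ((3*(-5))*1)/(-11 + 2*13) = -26*((6 + 7) + 67) + (-15*1)/(-11 + 26) = -26*(13 + 67) - 15/15 = -26*80 + (1/15)*(-15) = -2080 - 1 = -2081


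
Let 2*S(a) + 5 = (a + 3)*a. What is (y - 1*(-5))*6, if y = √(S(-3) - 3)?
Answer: 30 + 3*I*√22 ≈ 30.0 + 14.071*I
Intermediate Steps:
S(a) = -5/2 + a*(3 + a)/2 (S(a) = -5/2 + ((a + 3)*a)/2 = -5/2 + ((3 + a)*a)/2 = -5/2 + (a*(3 + a))/2 = -5/2 + a*(3 + a)/2)
y = I*√22/2 (y = √((-5/2 + (½)*(-3)² + (3/2)*(-3)) - 3) = √((-5/2 + (½)*9 - 9/2) - 3) = √((-5/2 + 9/2 - 9/2) - 3) = √(-5/2 - 3) = √(-11/2) = I*√22/2 ≈ 2.3452*I)
(y - 1*(-5))*6 = (I*√22/2 - 1*(-5))*6 = (I*√22/2 + 5)*6 = (5 + I*√22/2)*6 = 30 + 3*I*√22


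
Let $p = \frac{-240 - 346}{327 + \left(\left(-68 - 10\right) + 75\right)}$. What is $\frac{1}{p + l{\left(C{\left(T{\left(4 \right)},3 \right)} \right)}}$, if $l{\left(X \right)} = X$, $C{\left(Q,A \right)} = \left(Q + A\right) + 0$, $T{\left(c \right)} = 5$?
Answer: $\frac{162}{1003} \approx 0.16152$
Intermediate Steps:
$C{\left(Q,A \right)} = A + Q$ ($C{\left(Q,A \right)} = \left(A + Q\right) + 0 = A + Q$)
$p = - \frac{293}{162}$ ($p = - \frac{586}{327 + \left(-78 + 75\right)} = - \frac{586}{327 - 3} = - \frac{586}{324} = \left(-586\right) \frac{1}{324} = - \frac{293}{162} \approx -1.8086$)
$\frac{1}{p + l{\left(C{\left(T{\left(4 \right)},3 \right)} \right)}} = \frac{1}{- \frac{293}{162} + \left(3 + 5\right)} = \frac{1}{- \frac{293}{162} + 8} = \frac{1}{\frac{1003}{162}} = \frac{162}{1003}$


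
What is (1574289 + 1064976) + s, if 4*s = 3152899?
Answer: 13709959/4 ≈ 3.4275e+6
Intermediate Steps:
s = 3152899/4 (s = (1/4)*3152899 = 3152899/4 ≈ 7.8823e+5)
(1574289 + 1064976) + s = (1574289 + 1064976) + 3152899/4 = 2639265 + 3152899/4 = 13709959/4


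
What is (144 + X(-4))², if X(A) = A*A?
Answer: 25600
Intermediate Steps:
X(A) = A²
(144 + X(-4))² = (144 + (-4)²)² = (144 + 16)² = 160² = 25600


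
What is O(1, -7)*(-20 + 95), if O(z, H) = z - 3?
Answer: -150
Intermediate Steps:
O(z, H) = -3 + z
O(1, -7)*(-20 + 95) = (-3 + 1)*(-20 + 95) = -2*75 = -150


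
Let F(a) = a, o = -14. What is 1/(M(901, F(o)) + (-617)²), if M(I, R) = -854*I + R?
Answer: -1/388779 ≈ -2.5722e-6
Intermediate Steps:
M(I, R) = R - 854*I
1/(M(901, F(o)) + (-617)²) = 1/((-14 - 854*901) + (-617)²) = 1/((-14 - 769454) + 380689) = 1/(-769468 + 380689) = 1/(-388779) = -1/388779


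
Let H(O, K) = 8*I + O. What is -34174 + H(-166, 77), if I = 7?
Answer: -34284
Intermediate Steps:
H(O, K) = 56 + O (H(O, K) = 8*7 + O = 56 + O)
-34174 + H(-166, 77) = -34174 + (56 - 166) = -34174 - 110 = -34284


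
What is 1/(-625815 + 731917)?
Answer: 1/106102 ≈ 9.4249e-6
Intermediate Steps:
1/(-625815 + 731917) = 1/106102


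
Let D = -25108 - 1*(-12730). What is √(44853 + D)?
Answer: 5*√1299 ≈ 180.21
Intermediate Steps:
D = -12378 (D = -25108 + 12730 = -12378)
√(44853 + D) = √(44853 - 12378) = √32475 = 5*√1299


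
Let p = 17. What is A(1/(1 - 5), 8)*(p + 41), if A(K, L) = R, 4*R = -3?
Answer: -87/2 ≈ -43.500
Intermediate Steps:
R = -¾ (R = (¼)*(-3) = -¾ ≈ -0.75000)
A(K, L) = -¾
A(1/(1 - 5), 8)*(p + 41) = -3*(17 + 41)/4 = -¾*58 = -87/2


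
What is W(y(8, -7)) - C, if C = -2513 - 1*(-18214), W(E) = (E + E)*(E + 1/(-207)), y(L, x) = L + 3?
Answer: -3200035/207 ≈ -15459.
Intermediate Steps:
y(L, x) = 3 + L
W(E) = 2*E*(-1/207 + E) (W(E) = (2*E)*(E - 1/207) = (2*E)*(-1/207 + E) = 2*E*(-1/207 + E))
C = 15701 (C = -2513 + 18214 = 15701)
W(y(8, -7)) - C = 2*(3 + 8)*(-1 + 207*(3 + 8))/207 - 1*15701 = (2/207)*11*(-1 + 207*11) - 15701 = (2/207)*11*(-1 + 2277) - 15701 = (2/207)*11*2276 - 15701 = 50072/207 - 15701 = -3200035/207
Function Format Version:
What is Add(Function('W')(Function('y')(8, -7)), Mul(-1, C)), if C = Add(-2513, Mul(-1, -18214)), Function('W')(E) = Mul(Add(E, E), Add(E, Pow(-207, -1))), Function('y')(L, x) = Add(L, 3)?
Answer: Rational(-3200035, 207) ≈ -15459.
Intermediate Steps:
Function('y')(L, x) = Add(3, L)
Function('W')(E) = Mul(2, E, Add(Rational(-1, 207), E)) (Function('W')(E) = Mul(Mul(2, E), Add(E, Rational(-1, 207))) = Mul(Mul(2, E), Add(Rational(-1, 207), E)) = Mul(2, E, Add(Rational(-1, 207), E)))
C = 15701 (C = Add(-2513, 18214) = 15701)
Add(Function('W')(Function('y')(8, -7)), Mul(-1, C)) = Add(Mul(Rational(2, 207), Add(3, 8), Add(-1, Mul(207, Add(3, 8)))), Mul(-1, 15701)) = Add(Mul(Rational(2, 207), 11, Add(-1, Mul(207, 11))), -15701) = Add(Mul(Rational(2, 207), 11, Add(-1, 2277)), -15701) = Add(Mul(Rational(2, 207), 11, 2276), -15701) = Add(Rational(50072, 207), -15701) = Rational(-3200035, 207)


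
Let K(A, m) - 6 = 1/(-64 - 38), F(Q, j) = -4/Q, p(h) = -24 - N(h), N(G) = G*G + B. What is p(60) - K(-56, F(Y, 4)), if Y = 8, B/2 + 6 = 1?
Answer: -369239/102 ≈ -3620.0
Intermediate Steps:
B = -10 (B = -12 + 2*1 = -12 + 2 = -10)
N(G) = -10 + G² (N(G) = G*G - 10 = G² - 10 = -10 + G²)
p(h) = -14 - h² (p(h) = -24 - (-10 + h²) = -24 + (10 - h²) = -14 - h²)
K(A, m) = 611/102 (K(A, m) = 6 + 1/(-64 - 38) = 6 + 1/(-102) = 6 - 1/102 = 611/102)
p(60) - K(-56, F(Y, 4)) = (-14 - 1*60²) - 1*611/102 = (-14 - 1*3600) - 611/102 = (-14 - 3600) - 611/102 = -3614 - 611/102 = -369239/102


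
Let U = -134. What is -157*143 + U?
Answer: -22585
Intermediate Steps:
-157*143 + U = -157*143 - 134 = -22451 - 134 = -22585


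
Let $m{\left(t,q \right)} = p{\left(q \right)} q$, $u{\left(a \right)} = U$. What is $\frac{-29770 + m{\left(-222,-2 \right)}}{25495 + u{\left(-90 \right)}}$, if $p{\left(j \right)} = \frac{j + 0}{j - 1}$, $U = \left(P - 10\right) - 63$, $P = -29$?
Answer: $- \frac{89314}{76179} \approx -1.1724$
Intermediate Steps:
$U = -102$ ($U = \left(-29 - 10\right) - 63 = -39 - 63 = -102$)
$p{\left(j \right)} = \frac{j}{-1 + j}$
$u{\left(a \right)} = -102$
$m{\left(t,q \right)} = \frac{q^{2}}{-1 + q}$ ($m{\left(t,q \right)} = \frac{q}{-1 + q} q = \frac{q^{2}}{-1 + q}$)
$\frac{-29770 + m{\left(-222,-2 \right)}}{25495 + u{\left(-90 \right)}} = \frac{-29770 + \frac{\left(-2\right)^{2}}{-1 - 2}}{25495 - 102} = \frac{-29770 + \frac{4}{-3}}{25393} = \left(-29770 + 4 \left(- \frac{1}{3}\right)\right) \frac{1}{25393} = \left(-29770 - \frac{4}{3}\right) \frac{1}{25393} = \left(- \frac{89314}{3}\right) \frac{1}{25393} = - \frac{89314}{76179}$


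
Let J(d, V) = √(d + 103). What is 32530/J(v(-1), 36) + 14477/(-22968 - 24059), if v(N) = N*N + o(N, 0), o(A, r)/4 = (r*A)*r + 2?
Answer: -467/1517 + 16265*√7/14 ≈ 3073.5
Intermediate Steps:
o(A, r) = 8 + 4*A*r² (o(A, r) = 4*((r*A)*r + 2) = 4*((A*r)*r + 2) = 4*(A*r² + 2) = 4*(2 + A*r²) = 8 + 4*A*r²)
v(N) = 8 + N² (v(N) = N*N + (8 + 4*N*0²) = N² + (8 + 4*N*0) = N² + (8 + 0) = N² + 8 = 8 + N²)
J(d, V) = √(103 + d)
32530/J(v(-1), 36) + 14477/(-22968 - 24059) = 32530/(√(103 + (8 + (-1)²))) + 14477/(-22968 - 24059) = 32530/(√(103 + (8 + 1))) + 14477/(-47027) = 32530/(√(103 + 9)) + 14477*(-1/47027) = 32530/(√112) - 467/1517 = 32530/((4*√7)) - 467/1517 = 32530*(√7/28) - 467/1517 = 16265*√7/14 - 467/1517 = -467/1517 + 16265*√7/14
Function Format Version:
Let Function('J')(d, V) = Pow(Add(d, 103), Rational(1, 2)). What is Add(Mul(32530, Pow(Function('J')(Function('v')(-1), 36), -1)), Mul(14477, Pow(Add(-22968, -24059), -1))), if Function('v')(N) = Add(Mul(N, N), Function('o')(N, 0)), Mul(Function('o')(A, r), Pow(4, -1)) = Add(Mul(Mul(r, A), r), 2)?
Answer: Add(Rational(-467, 1517), Mul(Rational(16265, 14), Pow(7, Rational(1, 2)))) ≈ 3073.5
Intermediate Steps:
Function('o')(A, r) = Add(8, Mul(4, A, Pow(r, 2))) (Function('o')(A, r) = Mul(4, Add(Mul(Mul(r, A), r), 2)) = Mul(4, Add(Mul(Mul(A, r), r), 2)) = Mul(4, Add(Mul(A, Pow(r, 2)), 2)) = Mul(4, Add(2, Mul(A, Pow(r, 2)))) = Add(8, Mul(4, A, Pow(r, 2))))
Function('v')(N) = Add(8, Pow(N, 2)) (Function('v')(N) = Add(Mul(N, N), Add(8, Mul(4, N, Pow(0, 2)))) = Add(Pow(N, 2), Add(8, Mul(4, N, 0))) = Add(Pow(N, 2), Add(8, 0)) = Add(Pow(N, 2), 8) = Add(8, Pow(N, 2)))
Function('J')(d, V) = Pow(Add(103, d), Rational(1, 2))
Add(Mul(32530, Pow(Function('J')(Function('v')(-1), 36), -1)), Mul(14477, Pow(Add(-22968, -24059), -1))) = Add(Mul(32530, Pow(Pow(Add(103, Add(8, Pow(-1, 2))), Rational(1, 2)), -1)), Mul(14477, Pow(Add(-22968, -24059), -1))) = Add(Mul(32530, Pow(Pow(Add(103, Add(8, 1)), Rational(1, 2)), -1)), Mul(14477, Pow(-47027, -1))) = Add(Mul(32530, Pow(Pow(Add(103, 9), Rational(1, 2)), -1)), Mul(14477, Rational(-1, 47027))) = Add(Mul(32530, Pow(Pow(112, Rational(1, 2)), -1)), Rational(-467, 1517)) = Add(Mul(32530, Pow(Mul(4, Pow(7, Rational(1, 2))), -1)), Rational(-467, 1517)) = Add(Mul(32530, Mul(Rational(1, 28), Pow(7, Rational(1, 2)))), Rational(-467, 1517)) = Add(Mul(Rational(16265, 14), Pow(7, Rational(1, 2))), Rational(-467, 1517)) = Add(Rational(-467, 1517), Mul(Rational(16265, 14), Pow(7, Rational(1, 2))))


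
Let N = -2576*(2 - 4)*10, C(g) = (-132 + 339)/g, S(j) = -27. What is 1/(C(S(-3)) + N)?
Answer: 3/154537 ≈ 1.9413e-5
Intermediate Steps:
C(g) = 207/g
N = 51520 (N = -(-5152)*10 = -2576*(-20) = 51520)
1/(C(S(-3)) + N) = 1/(207/(-27) + 51520) = 1/(207*(-1/27) + 51520) = 1/(-23/3 + 51520) = 1/(154537/3) = 3/154537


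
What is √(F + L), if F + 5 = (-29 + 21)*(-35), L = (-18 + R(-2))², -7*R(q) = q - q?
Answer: √599 ≈ 24.474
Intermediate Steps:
R(q) = 0 (R(q) = -(q - q)/7 = -⅐*0 = 0)
L = 324 (L = (-18 + 0)² = (-18)² = 324)
F = 275 (F = -5 + (-29 + 21)*(-35) = -5 - 8*(-35) = -5 + 280 = 275)
√(F + L) = √(275 + 324) = √599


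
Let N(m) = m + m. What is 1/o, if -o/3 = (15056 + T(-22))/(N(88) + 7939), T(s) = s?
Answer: -2705/15034 ≈ -0.17993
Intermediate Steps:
N(m) = 2*m
o = -15034/2705 (o = -3*(15056 - 22)/(2*88 + 7939) = -45102/(176 + 7939) = -45102/8115 = -3*15034/8115 = -15034/2705 ≈ -5.5579)
1/o = 1/(-15034/2705) = -2705/15034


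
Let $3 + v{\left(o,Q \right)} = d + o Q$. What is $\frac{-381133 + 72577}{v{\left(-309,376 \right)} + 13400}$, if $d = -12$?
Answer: $\frac{308556}{102799} \approx 3.0015$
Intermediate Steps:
$v{\left(o,Q \right)} = -15 + Q o$ ($v{\left(o,Q \right)} = -3 + \left(-12 + o Q\right) = -3 + \left(-12 + Q o\right) = -15 + Q o$)
$\frac{-381133 + 72577}{v{\left(-309,376 \right)} + 13400} = \frac{-381133 + 72577}{\left(-15 + 376 \left(-309\right)\right) + 13400} = - \frac{308556}{\left(-15 - 116184\right) + 13400} = - \frac{308556}{-116199 + 13400} = - \frac{308556}{-102799} = \left(-308556\right) \left(- \frac{1}{102799}\right) = \frac{308556}{102799}$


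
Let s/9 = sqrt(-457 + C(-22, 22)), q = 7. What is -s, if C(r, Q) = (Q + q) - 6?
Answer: -9*I*sqrt(434) ≈ -187.49*I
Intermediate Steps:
C(r, Q) = 1 + Q (C(r, Q) = (Q + 7) - 6 = (7 + Q) - 6 = 1 + Q)
s = 9*I*sqrt(434) (s = 9*sqrt(-457 + (1 + 22)) = 9*sqrt(-457 + 23) = 9*sqrt(-434) = 9*(I*sqrt(434)) = 9*I*sqrt(434) ≈ 187.49*I)
-s = -9*I*sqrt(434)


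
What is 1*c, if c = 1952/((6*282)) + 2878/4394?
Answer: 1680833/929331 ≈ 1.8086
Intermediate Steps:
c = 1680833/929331 (c = 1952/1692 + 2878*(1/4394) = 1952*(1/1692) + 1439/2197 = 488/423 + 1439/2197 = 1680833/929331 ≈ 1.8086)
1*c = 1*(1680833/929331) = 1680833/929331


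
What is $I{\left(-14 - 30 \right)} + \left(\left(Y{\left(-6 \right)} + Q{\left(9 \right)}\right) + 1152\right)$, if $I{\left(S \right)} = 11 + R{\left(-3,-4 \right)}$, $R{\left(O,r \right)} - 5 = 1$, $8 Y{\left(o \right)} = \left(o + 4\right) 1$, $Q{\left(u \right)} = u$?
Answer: $\frac{4711}{4} \approx 1177.8$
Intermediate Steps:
$Y{\left(o \right)} = \frac{1}{2} + \frac{o}{8}$ ($Y{\left(o \right)} = \frac{\left(o + 4\right) 1}{8} = \frac{\left(4 + o\right) 1}{8} = \frac{4 + o}{8} = \frac{1}{2} + \frac{o}{8}$)
$R{\left(O,r \right)} = 6$ ($R{\left(O,r \right)} = 5 + 1 = 6$)
$I{\left(S \right)} = 17$ ($I{\left(S \right)} = 11 + 6 = 17$)
$I{\left(-14 - 30 \right)} + \left(\left(Y{\left(-6 \right)} + Q{\left(9 \right)}\right) + 1152\right) = 17 + \left(\left(\left(\frac{1}{2} + \frac{1}{8} \left(-6\right)\right) + 9\right) + 1152\right) = 17 + \left(\left(\left(\frac{1}{2} - \frac{3}{4}\right) + 9\right) + 1152\right) = 17 + \left(\left(- \frac{1}{4} + 9\right) + 1152\right) = 17 + \left(\frac{35}{4} + 1152\right) = 17 + \frac{4643}{4} = \frac{4711}{4}$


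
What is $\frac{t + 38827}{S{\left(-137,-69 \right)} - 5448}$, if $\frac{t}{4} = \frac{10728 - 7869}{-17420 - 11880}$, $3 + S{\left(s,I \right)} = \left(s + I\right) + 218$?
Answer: $- \frac{284404916}{39840675} \approx -7.1386$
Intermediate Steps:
$S{\left(s,I \right)} = 215 + I + s$ ($S{\left(s,I \right)} = -3 + \left(\left(s + I\right) + 218\right) = -3 + \left(\left(I + s\right) + 218\right) = -3 + \left(218 + I + s\right) = 215 + I + s$)
$t = - \frac{2859}{7325}$ ($t = 4 \frac{10728 - 7869}{-17420 - 11880} = 4 \frac{2859}{-29300} = 4 \cdot 2859 \left(- \frac{1}{29300}\right) = 4 \left(- \frac{2859}{29300}\right) = - \frac{2859}{7325} \approx -0.39031$)
$\frac{t + 38827}{S{\left(-137,-69 \right)} - 5448} = \frac{- \frac{2859}{7325} + 38827}{\left(215 - 69 - 137\right) - 5448} = \frac{284404916}{7325 \left(9 - 5448\right)} = \frac{284404916}{7325 \left(-5439\right)} = \frac{284404916}{7325} \left(- \frac{1}{5439}\right) = - \frac{284404916}{39840675}$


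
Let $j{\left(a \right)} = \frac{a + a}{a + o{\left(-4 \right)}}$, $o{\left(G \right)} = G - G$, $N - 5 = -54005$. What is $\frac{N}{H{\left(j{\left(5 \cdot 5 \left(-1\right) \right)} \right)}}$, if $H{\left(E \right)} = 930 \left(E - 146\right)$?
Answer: $\frac{25}{62} \approx 0.40323$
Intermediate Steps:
$N = -54000$ ($N = 5 - 54005 = -54000$)
$o{\left(G \right)} = 0$
$j{\left(a \right)} = 2$ ($j{\left(a \right)} = \frac{a + a}{a + 0} = \frac{2 a}{a} = 2$)
$H{\left(E \right)} = -135780 + 930 E$ ($H{\left(E \right)} = 930 \left(-146 + E\right) = -135780 + 930 E$)
$\frac{N}{H{\left(j{\left(5 \cdot 5 \left(-1\right) \right)} \right)}} = - \frac{54000}{-135780 + 930 \cdot 2} = - \frac{54000}{-135780 + 1860} = - \frac{54000}{-133920} = \left(-54000\right) \left(- \frac{1}{133920}\right) = \frac{25}{62}$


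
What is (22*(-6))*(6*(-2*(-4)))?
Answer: -6336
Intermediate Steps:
(22*(-6))*(6*(-2*(-4))) = -792*8 = -132*48 = -6336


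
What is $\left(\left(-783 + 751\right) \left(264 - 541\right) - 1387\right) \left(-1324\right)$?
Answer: $-9899548$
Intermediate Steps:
$\left(\left(-783 + 751\right) \left(264 - 541\right) - 1387\right) \left(-1324\right) = \left(\left(-32\right) \left(-277\right) - 1387\right) \left(-1324\right) = \left(8864 - 1387\right) \left(-1324\right) = 7477 \left(-1324\right) = -9899548$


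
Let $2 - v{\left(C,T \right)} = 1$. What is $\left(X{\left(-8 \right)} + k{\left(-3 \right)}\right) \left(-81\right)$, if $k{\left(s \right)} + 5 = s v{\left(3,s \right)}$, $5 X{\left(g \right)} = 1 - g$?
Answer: $\frac{2511}{5} \approx 502.2$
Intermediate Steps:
$X{\left(g \right)} = \frac{1}{5} - \frac{g}{5}$ ($X{\left(g \right)} = \frac{1 - g}{5} = \frac{1}{5} - \frac{g}{5}$)
$v{\left(C,T \right)} = 1$ ($v{\left(C,T \right)} = 2 - 1 = 1$)
$k{\left(s \right)} = -5 + s$ ($k{\left(s \right)} = -5 + s 1 = -5 + s$)
$\left(X{\left(-8 \right)} + k{\left(-3 \right)}\right) \left(-81\right) = \left(\left(\frac{1}{5} - - \frac{8}{5}\right) - 8\right) \left(-81\right) = \left(\left(\frac{1}{5} + \frac{8}{5}\right) - 8\right) \left(-81\right) = \left(\frac{9}{5} - 8\right) \left(-81\right) = \left(- \frac{31}{5}\right) \left(-81\right) = \frac{2511}{5}$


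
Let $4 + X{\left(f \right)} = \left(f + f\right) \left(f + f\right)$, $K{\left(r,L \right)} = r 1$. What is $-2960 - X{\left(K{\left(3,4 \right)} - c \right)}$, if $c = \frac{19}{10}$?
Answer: $- \frac{74021}{25} \approx -2960.8$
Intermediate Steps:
$c = \frac{19}{10}$ ($c = 19 \cdot \frac{1}{10} = \frac{19}{10} \approx 1.9$)
$K{\left(r,L \right)} = r$
$X{\left(f \right)} = -4 + 4 f^{2}$ ($X{\left(f \right)} = -4 + \left(f + f\right) \left(f + f\right) = -4 + 2 f 2 f = -4 + 4 f^{2}$)
$-2960 - X{\left(K{\left(3,4 \right)} - c \right)} = -2960 - \left(-4 + 4 \left(3 - \frac{19}{10}\right)^{2}\right) = -2960 - \left(-4 + 4 \left(\frac{11}{10}\right)^{2}\right) = -2960 - \left(-4 + 4 \cdot \frac{121}{100}\right) = -2960 - \left(-4 + \frac{121}{25}\right) = -2960 - \frac{21}{25} = - \frac{74021}{25}$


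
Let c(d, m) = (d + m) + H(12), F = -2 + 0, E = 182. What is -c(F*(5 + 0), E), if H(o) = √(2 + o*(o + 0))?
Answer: -172 - √146 ≈ -184.08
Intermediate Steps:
H(o) = √(2 + o²) (H(o) = √(2 + o*o) = √(2 + o²))
F = -2
c(d, m) = d + m + √146 (c(d, m) = (d + m) + √(2 + 12²) = (d + m) + √(2 + 144) = (d + m) + √146 = d + m + √146)
-c(F*(5 + 0), E) = -(-2*(5 + 0) + 182 + √146) = -(-2*5 + 182 + √146) = -(-10 + 182 + √146) = -(172 + √146) = -172 - √146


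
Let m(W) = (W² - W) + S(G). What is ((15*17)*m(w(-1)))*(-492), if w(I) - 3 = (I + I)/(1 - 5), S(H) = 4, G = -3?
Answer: -1599615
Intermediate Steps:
w(I) = 3 - I/2 (w(I) = 3 + (I + I)/(1 - 5) = 3 + (2*I)/(-4) = 3 + (2*I)*(-¼) = 3 - I/2)
m(W) = 4 + W² - W (m(W) = (W² - W) + 4 = 4 + W² - W)
((15*17)*m(w(-1)))*(-492) = ((15*17)*(4 + (3 - ½*(-1))² - (3 - ½*(-1))))*(-492) = (255*(4 + (3 + ½)² - (3 + ½)))*(-492) = (255*(4 + (7/2)² - 1*7/2))*(-492) = (255*(4 + 49/4 - 7/2))*(-492) = (255*(51/4))*(-492) = (13005/4)*(-492) = -1599615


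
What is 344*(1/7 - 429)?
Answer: -1032688/7 ≈ -1.4753e+5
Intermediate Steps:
344*(1/7 - 429) = 344*(⅐ - 429) = 344*(-3002/7) = -1032688/7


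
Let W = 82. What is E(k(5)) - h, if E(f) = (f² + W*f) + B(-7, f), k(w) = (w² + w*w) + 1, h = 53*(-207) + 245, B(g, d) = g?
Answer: 17502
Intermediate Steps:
h = -10726 (h = -10971 + 245 = -10726)
k(w) = 1 + 2*w² (k(w) = (w² + w²) + 1 = 2*w² + 1 = 1 + 2*w²)
E(f) = -7 + f² + 82*f (E(f) = (f² + 82*f) - 7 = -7 + f² + 82*f)
E(k(5)) - h = (-7 + (1 + 2*5²)² + 82*(1 + 2*5²)) - 1*(-10726) = (-7 + (1 + 2*25)² + 82*(1 + 2*25)) + 10726 = (-7 + (1 + 50)² + 82*(1 + 50)) + 10726 = (-7 + 51² + 82*51) + 10726 = (-7 + 2601 + 4182) + 10726 = 6776 + 10726 = 17502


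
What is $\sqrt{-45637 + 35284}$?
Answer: $i \sqrt{10353} \approx 101.75 i$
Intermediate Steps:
$\sqrt{-45637 + 35284} = \sqrt{-10353} = i \sqrt{10353}$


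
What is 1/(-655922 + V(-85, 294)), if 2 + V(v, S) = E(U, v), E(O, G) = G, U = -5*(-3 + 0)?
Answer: -1/656009 ≈ -1.5244e-6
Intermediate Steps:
U = 15 (U = -5*(-3) = 15)
V(v, S) = -2 + v
1/(-655922 + V(-85, 294)) = 1/(-655922 + (-2 - 85)) = 1/(-655922 - 87) = 1/(-656009) = -1/656009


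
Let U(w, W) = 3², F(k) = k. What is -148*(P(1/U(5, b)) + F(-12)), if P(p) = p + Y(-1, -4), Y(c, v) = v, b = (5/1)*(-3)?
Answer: 21164/9 ≈ 2351.6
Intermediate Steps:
b = -15 (b = (5*1)*(-3) = 5*(-3) = -15)
U(w, W) = 9
P(p) = -4 + p (P(p) = p - 4 = -4 + p)
-148*(P(1/U(5, b)) + F(-12)) = -148*((-4 + 1/9) - 12) = -148*((-4 + ⅑) - 12) = -148*(-35/9 - 12) = -148*(-143/9) = 21164/9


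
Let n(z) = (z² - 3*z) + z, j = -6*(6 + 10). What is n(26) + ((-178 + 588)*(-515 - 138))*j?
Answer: 25702704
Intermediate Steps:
j = -96 (j = -6*16 = -96)
n(z) = z² - 2*z
n(26) + ((-178 + 588)*(-515 - 138))*j = 26*(-2 + 26) + ((-178 + 588)*(-515 - 138))*(-96) = 26*24 + (410*(-653))*(-96) = 624 - 267730*(-96) = 624 + 25702080 = 25702704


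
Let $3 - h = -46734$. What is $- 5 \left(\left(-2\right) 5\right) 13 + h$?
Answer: $47387$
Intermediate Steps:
$h = 46737$ ($h = 3 - -46734 = 3 + 46734 = 46737$)
$- 5 \left(\left(-2\right) 5\right) 13 + h = - 5 \left(\left(-2\right) 5\right) 13 + 46737 = \left(-5\right) \left(-10\right) 13 + 46737 = 50 \cdot 13 + 46737 = 650 + 46737 = 47387$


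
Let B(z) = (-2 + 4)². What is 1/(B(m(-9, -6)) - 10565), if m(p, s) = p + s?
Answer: -1/10561 ≈ -9.4688e-5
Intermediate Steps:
B(z) = 4 (B(z) = 2² = 4)
1/(B(m(-9, -6)) - 10565) = 1/(4 - 10565) = 1/(-10561) = -1/10561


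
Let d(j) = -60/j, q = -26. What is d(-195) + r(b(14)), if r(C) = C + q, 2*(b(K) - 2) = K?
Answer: -217/13 ≈ -16.692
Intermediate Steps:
b(K) = 2 + K/2
r(C) = -26 + C (r(C) = C - 26 = -26 + C)
d(-195) + r(b(14)) = -60/(-195) + (-26 + (2 + (½)*14)) = -60*(-1/195) + (-26 + (2 + 7)) = 4/13 + (-26 + 9) = 4/13 - 17 = -217/13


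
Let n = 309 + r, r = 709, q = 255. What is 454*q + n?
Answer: 116788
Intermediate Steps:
n = 1018 (n = 309 + 709 = 1018)
454*q + n = 454*255 + 1018 = 115770 + 1018 = 116788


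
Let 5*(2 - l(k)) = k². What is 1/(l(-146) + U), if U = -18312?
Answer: -5/112866 ≈ -4.4300e-5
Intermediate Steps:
l(k) = 2 - k²/5
1/(l(-146) + U) = 1/((2 - ⅕*(-146)²) - 18312) = 1/((2 - ⅕*21316) - 18312) = 1/((2 - 21316/5) - 18312) = 1/(-21306/5 - 18312) = 1/(-112866/5) = -5/112866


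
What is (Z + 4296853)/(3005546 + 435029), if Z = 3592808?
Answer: 7889661/3440575 ≈ 2.2931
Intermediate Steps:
(Z + 4296853)/(3005546 + 435029) = (3592808 + 4296853)/(3005546 + 435029) = 7889661/3440575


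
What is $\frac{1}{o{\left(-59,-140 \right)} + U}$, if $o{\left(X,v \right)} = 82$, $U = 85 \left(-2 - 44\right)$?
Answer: $- \frac{1}{3828} \approx -0.00026123$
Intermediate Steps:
$U = -3910$ ($U = 85 \left(-46\right) = -3910$)
$\frac{1}{o{\left(-59,-140 \right)} + U} = \frac{1}{82 - 3910} = \frac{1}{-3828} = - \frac{1}{3828}$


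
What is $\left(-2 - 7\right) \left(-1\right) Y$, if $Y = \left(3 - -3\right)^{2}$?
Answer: $324$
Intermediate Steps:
$Y = 36$ ($Y = \left(3 + 3\right)^{2} = 6^{2} = 36$)
$\left(-2 - 7\right) \left(-1\right) Y = \left(-2 - 7\right) \left(-1\right) 36 = \left(-9\right) \left(-1\right) 36 = 9 \cdot 36 = 324$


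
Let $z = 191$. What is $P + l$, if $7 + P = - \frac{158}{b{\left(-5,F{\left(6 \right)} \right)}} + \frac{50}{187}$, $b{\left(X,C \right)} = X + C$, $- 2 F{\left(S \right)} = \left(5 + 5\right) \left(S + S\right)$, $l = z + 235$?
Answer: $\frac{5125741}{12155} \approx 421.7$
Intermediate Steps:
$l = 426$ ($l = 191 + 235 = 426$)
$F{\left(S \right)} = - 10 S$ ($F{\left(S \right)} = - \frac{\left(5 + 5\right) \left(S + S\right)}{2} = - \frac{10 \cdot 2 S}{2} = - \frac{20 S}{2} = - 10 S$)
$b{\left(X,C \right)} = C + X$
$P = - \frac{52289}{12155}$ ($P = -7 - \left(- \frac{50}{187} + \frac{158}{\left(-10\right) 6 - 5}\right) = -7 - \left(- \frac{50}{187} + \frac{158}{-60 - 5}\right) = -7 - \left(- \frac{50}{187} + \frac{158}{-65}\right) = -7 + \left(\left(-158\right) \left(- \frac{1}{65}\right) + \frac{50}{187}\right) = -7 + \left(\frac{158}{65} + \frac{50}{187}\right) = -7 + \frac{32796}{12155} = - \frac{52289}{12155} \approx -4.3018$)
$P + l = - \frac{52289}{12155} + 426 = \frac{5125741}{12155}$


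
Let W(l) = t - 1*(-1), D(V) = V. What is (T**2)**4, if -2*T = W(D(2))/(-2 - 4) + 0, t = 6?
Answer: 5764801/429981696 ≈ 0.013407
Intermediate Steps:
W(l) = 7 (W(l) = 6 - 1*(-1) = 6 + 1 = 7)
T = 7/12 (T = -(7/(-2 - 4) + 0)/2 = -(7/(-6) + 0)/2 = -(7*(-1/6) + 0)/2 = -(-7/6 + 0)/2 = -1/2*(-7/6) = 7/12 ≈ 0.58333)
(T**2)**4 = ((7/12)**2)**4 = (49/144)**4 = 5764801/429981696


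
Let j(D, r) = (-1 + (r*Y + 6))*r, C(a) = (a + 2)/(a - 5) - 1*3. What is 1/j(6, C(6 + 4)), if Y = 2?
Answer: -25/57 ≈ -0.43860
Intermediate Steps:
C(a) = -3 + (2 + a)/(-5 + a) (C(a) = (2 + a)/(-5 + a) - 3 = -3 + (2 + a)/(-5 + a))
j(D, r) = r*(5 + 2*r) (j(D, r) = (-1 + (r*2 + 6))*r = (-1 + (2*r + 6))*r = (-1 + (6 + 2*r))*r = (5 + 2*r)*r = r*(5 + 2*r))
1/j(6, C(6 + 4)) = 1/(((17 - 2*(6 + 4))/(-5 + (6 + 4)))*(5 + 2*((17 - 2*(6 + 4))/(-5 + (6 + 4))))) = 1/(((17 - 2*10)/(-5 + 10))*(5 + 2*((17 - 2*10)/(-5 + 10)))) = 1/(((17 - 20)/5)*(5 + 2*((17 - 20)/5))) = 1/(((⅕)*(-3))*(5 + 2*((⅕)*(-3)))) = 1/(-3*(5 + 2*(-⅗))/5) = 1/(-3*(5 - 6/5)/5) = 1/(-⅗*19/5) = 1/(-57/25) = -25/57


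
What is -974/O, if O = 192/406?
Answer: -98861/48 ≈ -2059.6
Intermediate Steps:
O = 96/203 (O = 192*(1/406) = 96/203 ≈ 0.47291)
-974/O = -974/96/203 = -974*203/96 = -98861/48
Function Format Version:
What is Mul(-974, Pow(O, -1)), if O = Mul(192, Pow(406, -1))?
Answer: Rational(-98861, 48) ≈ -2059.6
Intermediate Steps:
O = Rational(96, 203) (O = Mul(192, Rational(1, 406)) = Rational(96, 203) ≈ 0.47291)
Mul(-974, Pow(O, -1)) = Mul(-974, Pow(Rational(96, 203), -1)) = Mul(-974, Rational(203, 96)) = Rational(-98861, 48)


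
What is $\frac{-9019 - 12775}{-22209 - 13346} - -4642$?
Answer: $\frac{165068104}{35555} \approx 4642.6$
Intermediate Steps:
$\frac{-9019 - 12775}{-22209 - 13346} - -4642 = - \frac{21794}{-35555} + 4642 = \left(-21794\right) \left(- \frac{1}{35555}\right) + 4642 = \frac{21794}{35555} + 4642 = \frac{165068104}{35555}$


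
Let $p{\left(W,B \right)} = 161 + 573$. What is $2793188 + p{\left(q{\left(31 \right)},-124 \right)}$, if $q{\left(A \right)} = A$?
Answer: $2793922$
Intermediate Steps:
$p{\left(W,B \right)} = 734$
$2793188 + p{\left(q{\left(31 \right)},-124 \right)} = 2793188 + 734 = 2793922$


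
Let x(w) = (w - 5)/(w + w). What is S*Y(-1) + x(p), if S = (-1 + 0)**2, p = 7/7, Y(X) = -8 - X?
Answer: -9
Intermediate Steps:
p = 1 (p = 7*(1/7) = 1)
x(w) = (-5 + w)/(2*w) (x(w) = (-5 + w)/((2*w)) = (-5 + w)*(1/(2*w)) = (-5 + w)/(2*w))
S = 1 (S = (-1)**2 = 1)
S*Y(-1) + x(p) = 1*(-8 - 1*(-1)) + (1/2)*(-5 + 1)/1 = 1*(-8 + 1) + (1/2)*1*(-4) = 1*(-7) - 2 = -7 - 2 = -9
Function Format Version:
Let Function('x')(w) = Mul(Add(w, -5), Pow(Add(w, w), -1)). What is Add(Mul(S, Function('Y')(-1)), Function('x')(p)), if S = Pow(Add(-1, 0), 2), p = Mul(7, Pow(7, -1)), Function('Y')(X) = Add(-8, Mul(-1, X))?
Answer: -9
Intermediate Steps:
p = 1 (p = Mul(7, Rational(1, 7)) = 1)
Function('x')(w) = Mul(Rational(1, 2), Pow(w, -1), Add(-5, w)) (Function('x')(w) = Mul(Add(-5, w), Pow(Mul(2, w), -1)) = Mul(Add(-5, w), Mul(Rational(1, 2), Pow(w, -1))) = Mul(Rational(1, 2), Pow(w, -1), Add(-5, w)))
S = 1 (S = Pow(-1, 2) = 1)
Add(Mul(S, Function('Y')(-1)), Function('x')(p)) = Add(Mul(1, Add(-8, Mul(-1, -1))), Mul(Rational(1, 2), Pow(1, -1), Add(-5, 1))) = Add(Mul(1, Add(-8, 1)), Mul(Rational(1, 2), 1, -4)) = Add(Mul(1, -7), -2) = Add(-7, -2) = -9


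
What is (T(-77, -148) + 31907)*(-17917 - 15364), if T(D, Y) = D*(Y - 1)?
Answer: -1443729780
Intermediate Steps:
T(D, Y) = D*(-1 + Y)
(T(-77, -148) + 31907)*(-17917 - 15364) = (-77*(-1 - 148) + 31907)*(-17917 - 15364) = (-77*(-149) + 31907)*(-33281) = (11473 + 31907)*(-33281) = 43380*(-33281) = -1443729780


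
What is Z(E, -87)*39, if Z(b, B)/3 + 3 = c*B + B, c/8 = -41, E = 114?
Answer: 3328182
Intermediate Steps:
c = -328 (c = 8*(-41) = -328)
Z(b, B) = -9 - 981*B (Z(b, B) = -9 + 3*(-328*B + B) = -9 + 3*(-327*B) = -9 - 981*B)
Z(E, -87)*39 = (-9 - 981*(-87))*39 = (-9 + 85347)*39 = 85338*39 = 3328182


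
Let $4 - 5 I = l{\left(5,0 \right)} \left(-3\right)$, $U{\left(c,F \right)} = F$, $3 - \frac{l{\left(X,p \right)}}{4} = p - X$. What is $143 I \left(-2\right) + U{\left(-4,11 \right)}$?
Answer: $-5709$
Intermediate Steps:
$l{\left(X,p \right)} = 12 - 4 p + 4 X$ ($l{\left(X,p \right)} = 12 - 4 \left(p - X\right) = 12 + \left(- 4 p + 4 X\right) = 12 - 4 p + 4 X$)
$I = 20$ ($I = \frac{4}{5} - \frac{\left(12 - 0 + 4 \cdot 5\right) \left(-3\right)}{5} = \frac{4}{5} - \frac{\left(12 + 0 + 20\right) \left(-3\right)}{5} = \frac{4}{5} - \frac{32 \left(-3\right)}{5} = \frac{4}{5} - - \frac{96}{5} = \frac{4}{5} + \frac{96}{5} = 20$)
$143 I \left(-2\right) + U{\left(-4,11 \right)} = 143 \cdot 20 \left(-2\right) + 11 = 143 \left(-40\right) + 11 = -5720 + 11 = -5709$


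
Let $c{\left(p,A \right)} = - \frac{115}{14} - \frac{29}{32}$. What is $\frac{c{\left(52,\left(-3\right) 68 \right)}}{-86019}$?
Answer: $\frac{681}{6422752} \approx 0.00010603$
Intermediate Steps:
$c{\left(p,A \right)} = - \frac{2043}{224}$ ($c{\left(p,A \right)} = \left(-115\right) \frac{1}{14} - \frac{29}{32} = - \frac{115}{14} - \frac{29}{32} = - \frac{2043}{224}$)
$\frac{c{\left(52,\left(-3\right) 68 \right)}}{-86019} = - \frac{2043}{224 \left(-86019\right)} = \left(- \frac{2043}{224}\right) \left(- \frac{1}{86019}\right) = \frac{681}{6422752}$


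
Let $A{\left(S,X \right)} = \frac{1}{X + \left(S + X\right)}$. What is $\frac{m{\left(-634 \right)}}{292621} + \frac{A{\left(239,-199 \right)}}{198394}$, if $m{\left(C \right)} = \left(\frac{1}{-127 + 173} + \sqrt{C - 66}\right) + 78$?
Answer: $\frac{577552418}{2166371374641} + \frac{10 i \sqrt{7}}{292621} \approx 0.0002666 + 9.0416 \cdot 10^{-5} i$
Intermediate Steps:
$A{\left(S,X \right)} = \frac{1}{S + 2 X}$
$m{\left(C \right)} = \frac{3589}{46} + \sqrt{-66 + C}$ ($m{\left(C \right)} = \left(\frac{1}{46} + \sqrt{-66 + C}\right) + 78 = \frac{3589}{46} + \sqrt{-66 + C}$)
$\frac{m{\left(-634 \right)}}{292621} + \frac{A{\left(239,-199 \right)}}{198394} = \frac{\frac{3589}{46} + \sqrt{-66 - 634}}{292621} + \frac{1}{\left(239 + 2 \left(-199\right)\right) 198394} = \left(\frac{3589}{46} + \sqrt{-700}\right) \frac{1}{292621} + \frac{1}{239 - 398} \cdot \frac{1}{198394} = \left(\frac{3589}{46} + 10 i \sqrt{7}\right) \frac{1}{292621} + \frac{1}{-159} \cdot \frac{1}{198394} = \left(\frac{3589}{13460566} + \frac{10 i \sqrt{7}}{292621}\right) - \frac{1}{31544646} = \frac{577552418}{2166371374641} + \frac{10 i \sqrt{7}}{292621}$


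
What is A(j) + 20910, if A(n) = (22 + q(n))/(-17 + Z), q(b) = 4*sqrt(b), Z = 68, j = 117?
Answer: 1066432/51 + 4*sqrt(13)/17 ≈ 20911.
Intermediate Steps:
A(n) = 22/51 + 4*sqrt(n)/51 (A(n) = (22 + 4*sqrt(n))/(-17 + 68) = (22 + 4*sqrt(n))/51 = (22 + 4*sqrt(n))*(1/51) = 22/51 + 4*sqrt(n)/51)
A(j) + 20910 = (22/51 + 4*sqrt(117)/51) + 20910 = (22/51 + 4*(3*sqrt(13))/51) + 20910 = (22/51 + 4*sqrt(13)/17) + 20910 = 1066432/51 + 4*sqrt(13)/17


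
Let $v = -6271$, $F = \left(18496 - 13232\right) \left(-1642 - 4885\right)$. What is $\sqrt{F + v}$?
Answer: $31 i \sqrt{35759} \approx 5862.1 i$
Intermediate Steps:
$F = -34358128$ ($F = 5264 \left(-6527\right) = -34358128$)
$\sqrt{F + v} = \sqrt{-34358128 - 6271} = \sqrt{-34364399} = 31 i \sqrt{35759}$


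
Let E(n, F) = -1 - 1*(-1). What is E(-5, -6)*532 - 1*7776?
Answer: -7776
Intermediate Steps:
E(n, F) = 0 (E(n, F) = -1 + 1 = 0)
E(-5, -6)*532 - 1*7776 = 0*532 - 1*7776 = 0 - 7776 = -7776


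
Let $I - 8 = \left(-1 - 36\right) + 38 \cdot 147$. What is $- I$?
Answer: $-5557$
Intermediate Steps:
$I = 5557$ ($I = 8 + \left(\left(-1 - 36\right) + 38 \cdot 147\right) = 8 + \left(-37 + 5586\right) = 8 + 5549 = 5557$)
$- I = \left(-1\right) 5557 = -5557$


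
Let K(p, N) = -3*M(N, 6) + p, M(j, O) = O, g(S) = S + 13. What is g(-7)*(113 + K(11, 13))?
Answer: 636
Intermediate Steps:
g(S) = 13 + S
K(p, N) = -18 + p (K(p, N) = -3*6 + p = -18 + p)
g(-7)*(113 + K(11, 13)) = (13 - 7)*(113 + (-18 + 11)) = 6*(113 - 7) = 6*106 = 636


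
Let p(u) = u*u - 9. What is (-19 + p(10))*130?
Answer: 9360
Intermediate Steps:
p(u) = -9 + u² (p(u) = u² - 9 = -9 + u²)
(-19 + p(10))*130 = (-19 + (-9 + 10²))*130 = (-19 + (-9 + 100))*130 = (-19 + 91)*130 = 72*130 = 9360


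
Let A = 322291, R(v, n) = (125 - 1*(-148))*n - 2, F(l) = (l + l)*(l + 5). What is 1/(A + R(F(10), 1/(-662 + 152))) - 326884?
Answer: -17909660224306/54789039 ≈ -3.2688e+5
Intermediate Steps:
F(l) = 2*l*(5 + l) (F(l) = (2*l)*(5 + l) = 2*l*(5 + l))
R(v, n) = -2 + 273*n (R(v, n) = (125 + 148)*n - 2 = 273*n - 2 = -2 + 273*n)
1/(A + R(F(10), 1/(-662 + 152))) - 326884 = 1/(322291 + (-2 + 273/(-662 + 152))) - 326884 = 1/(322291 + (-2 + 273/(-510))) - 326884 = 1/(322291 + (-2 + 273*(-1/510))) - 326884 = 1/(322291 + (-2 - 91/170)) - 326884 = 1/(322291 - 431/170) - 326884 = 1/(54789039/170) - 326884 = 170/54789039 - 326884 = -17909660224306/54789039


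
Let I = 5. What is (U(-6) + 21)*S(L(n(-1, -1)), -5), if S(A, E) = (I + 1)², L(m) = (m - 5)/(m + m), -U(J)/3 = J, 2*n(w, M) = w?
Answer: 1404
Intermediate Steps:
n(w, M) = w/2
U(J) = -3*J
L(m) = (-5 + m)/(2*m) (L(m) = (-5 + m)/((2*m)) = (-5 + m)*(1/(2*m)) = (-5 + m)/(2*m))
S(A, E) = 36 (S(A, E) = (5 + 1)² = 6² = 36)
(U(-6) + 21)*S(L(n(-1, -1)), -5) = (-3*(-6) + 21)*36 = (18 + 21)*36 = 39*36 = 1404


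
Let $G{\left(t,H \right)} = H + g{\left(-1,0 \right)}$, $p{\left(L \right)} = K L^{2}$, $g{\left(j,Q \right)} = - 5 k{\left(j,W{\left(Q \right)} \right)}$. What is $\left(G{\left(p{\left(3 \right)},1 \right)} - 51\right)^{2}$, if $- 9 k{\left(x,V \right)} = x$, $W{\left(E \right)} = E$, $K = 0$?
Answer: $\frac{207025}{81} \approx 2555.9$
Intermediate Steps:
$k{\left(x,V \right)} = - \frac{x}{9}$
$g{\left(j,Q \right)} = \frac{5 j}{9}$ ($g{\left(j,Q \right)} = - 5 \left(- \frac{j}{9}\right) = \frac{5 j}{9}$)
$p{\left(L \right)} = 0$ ($p{\left(L \right)} = 0 L^{2} = 0$)
$G{\left(t,H \right)} = - \frac{5}{9} + H$ ($G{\left(t,H \right)} = H + \frac{5}{9} \left(-1\right) = H - \frac{5}{9} = - \frac{5}{9} + H$)
$\left(G{\left(p{\left(3 \right)},1 \right)} - 51\right)^{2} = \left(\left(- \frac{5}{9} + 1\right) - 51\right)^{2} = \left(\frac{4}{9} - 51\right)^{2} = \left(- \frac{455}{9}\right)^{2} = \frac{207025}{81}$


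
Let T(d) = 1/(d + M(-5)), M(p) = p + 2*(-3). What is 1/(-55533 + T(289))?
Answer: -278/15438173 ≈ -1.8007e-5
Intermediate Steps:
M(p) = -6 + p (M(p) = p - 6 = -6 + p)
T(d) = 1/(-11 + d) (T(d) = 1/(d + (-6 - 5)) = 1/(d - 11) = 1/(-11 + d))
1/(-55533 + T(289)) = 1/(-55533 + 1/(-11 + 289)) = 1/(-55533 + 1/278) = 1/(-15438173/278) = -278/15438173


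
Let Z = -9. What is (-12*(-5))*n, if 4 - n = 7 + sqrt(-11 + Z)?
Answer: -180 - 120*I*sqrt(5) ≈ -180.0 - 268.33*I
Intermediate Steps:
n = -3 - 2*I*sqrt(5) (n = 4 - (7 + sqrt(-11 - 9)) = 4 - (7 + sqrt(-20)) = 4 - (7 + 2*I*sqrt(5)) = 4 + (-7 - 2*I*sqrt(5)) = -3 - 2*I*sqrt(5) ≈ -3.0 - 4.4721*I)
(-12*(-5))*n = (-12*(-5))*(-3 - 2*I*sqrt(5)) = 60*(-3 - 2*I*sqrt(5)) = -180 - 120*I*sqrt(5)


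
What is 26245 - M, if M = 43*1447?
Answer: -35976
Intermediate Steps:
M = 62221
26245 - M = 26245 - 1*62221 = 26245 - 62221 = -35976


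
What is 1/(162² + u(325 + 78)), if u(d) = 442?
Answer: 1/26686 ≈ 3.7473e-5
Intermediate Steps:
1/(162² + u(325 + 78)) = 1/(162² + 442) = 1/(26244 + 442) = 1/26686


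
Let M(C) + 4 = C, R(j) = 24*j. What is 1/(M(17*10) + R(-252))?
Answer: -1/5882 ≈ -0.00017001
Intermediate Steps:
M(C) = -4 + C
1/(M(17*10) + R(-252)) = 1/((-4 + 17*10) + 24*(-252)) = 1/((-4 + 170) - 6048) = 1/(166 - 6048) = 1/(-5882) = -1/5882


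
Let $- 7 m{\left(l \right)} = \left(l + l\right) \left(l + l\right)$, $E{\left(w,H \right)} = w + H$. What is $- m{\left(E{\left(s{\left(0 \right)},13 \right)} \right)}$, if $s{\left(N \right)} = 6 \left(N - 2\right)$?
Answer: $\frac{4}{7} \approx 0.57143$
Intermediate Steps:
$s{\left(N \right)} = -12 + 6 N$ ($s{\left(N \right)} = 6 \left(-2 + N\right) = -12 + 6 N$)
$E{\left(w,H \right)} = H + w$
$m{\left(l \right)} = - \frac{4 l^{2}}{7}$ ($m{\left(l \right)} = - \frac{\left(l + l\right) \left(l + l\right)}{7} = - \frac{2 l 2 l}{7} = - \frac{4 l^{2}}{7}$)
$- m{\left(E{\left(s{\left(0 \right)},13 \right)} \right)} = - \frac{\left(-4\right) \left(13 + \left(-12 + 6 \cdot 0\right)\right)^{2}}{7} = - \frac{\left(-4\right) \left(13 + \left(-12 + 0\right)\right)^{2}}{7} = - \frac{\left(-4\right) \left(13 - 12\right)^{2}}{7} = - \frac{\left(-4\right) 1^{2}}{7} = - \frac{\left(-4\right) 1}{7} = \left(-1\right) \left(- \frac{4}{7}\right) = \frac{4}{7}$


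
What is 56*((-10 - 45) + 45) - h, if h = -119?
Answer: -441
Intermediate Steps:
56*((-10 - 45) + 45) - h = 56*((-10 - 45) + 45) - 1*(-119) = 56*(-55 + 45) + 119 = 56*(-10) + 119 = -560 + 119 = -441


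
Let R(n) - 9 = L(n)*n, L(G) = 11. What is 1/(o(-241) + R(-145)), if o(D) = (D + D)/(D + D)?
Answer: -1/1585 ≈ -0.00063092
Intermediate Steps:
o(D) = 1 (o(D) = (2*D)/((2*D)) = (2*D)*(1/(2*D)) = 1)
R(n) = 9 + 11*n
1/(o(-241) + R(-145)) = 1/(1 + (9 + 11*(-145))) = 1/(1 + (9 - 1595)) = 1/(1 - 1586) = 1/(-1585) = -1/1585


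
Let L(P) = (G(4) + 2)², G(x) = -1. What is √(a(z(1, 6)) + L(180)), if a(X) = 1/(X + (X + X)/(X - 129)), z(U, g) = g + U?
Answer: √50505/210 ≈ 1.0702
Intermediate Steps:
z(U, g) = U + g
a(X) = 1/(X + 2*X/(-129 + X)) (a(X) = 1/(X + (2*X)/(-129 + X)) = 1/(X + 2*X/(-129 + X)))
L(P) = 1 (L(P) = (-1 + 2)² = 1² = 1)
√(a(z(1, 6)) + L(180)) = √((-129 + (1 + 6))/((1 + 6)*(-127 + (1 + 6))) + 1) = √((-129 + 7)/(7*(-127 + 7)) + 1) = √((⅐)*(-122)/(-120) + 1) = √((⅐)*(-1/120)*(-122) + 1) = √(61/420 + 1) = √(481/420) = √50505/210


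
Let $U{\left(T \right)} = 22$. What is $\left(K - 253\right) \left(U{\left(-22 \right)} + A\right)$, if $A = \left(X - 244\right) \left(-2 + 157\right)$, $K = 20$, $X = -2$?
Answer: $8879164$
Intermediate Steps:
$A = -38130$ ($A = \left(-2 - 244\right) \left(-2 + 157\right) = \left(-246\right) 155 = -38130$)
$\left(K - 253\right) \left(U{\left(-22 \right)} + A\right) = \left(20 - 253\right) \left(22 - 38130\right) = \left(-233\right) \left(-38108\right) = 8879164$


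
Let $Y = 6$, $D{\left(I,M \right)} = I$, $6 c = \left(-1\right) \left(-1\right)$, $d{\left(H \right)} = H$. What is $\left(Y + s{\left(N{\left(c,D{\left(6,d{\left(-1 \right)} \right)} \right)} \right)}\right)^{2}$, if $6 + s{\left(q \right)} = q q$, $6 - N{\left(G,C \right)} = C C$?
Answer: $810000$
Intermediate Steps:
$c = \frac{1}{6}$ ($c = \frac{\left(-1\right) \left(-1\right)}{6} = \frac{1}{6} \cdot 1 = \frac{1}{6} \approx 0.16667$)
$N{\left(G,C \right)} = 6 - C^{2}$ ($N{\left(G,C \right)} = 6 - C C = 6 - C^{2}$)
$s{\left(q \right)} = -6 + q^{2}$ ($s{\left(q \right)} = -6 + q q = -6 + q^{2}$)
$\left(Y + s{\left(N{\left(c,D{\left(6,d{\left(-1 \right)} \right)} \right)} \right)}\right)^{2} = \left(6 - \left(6 - \left(6 - 6^{2}\right)^{2}\right)\right)^{2} = \left(6 - \left(6 - \left(6 - 36\right)^{2}\right)\right)^{2} = \left(6 - \left(6 - \left(-30\right)^{2}\right)\right)^{2} = \left(6 + \left(-6 + 900\right)\right)^{2} = \left(6 + 894\right)^{2} = 900^{2} = 810000$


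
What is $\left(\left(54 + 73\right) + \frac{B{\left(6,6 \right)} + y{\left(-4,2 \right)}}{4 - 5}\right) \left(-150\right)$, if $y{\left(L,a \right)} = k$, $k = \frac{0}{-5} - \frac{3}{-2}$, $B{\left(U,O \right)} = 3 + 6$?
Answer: $-17475$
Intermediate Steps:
$B{\left(U,O \right)} = 9$
$k = \frac{3}{2}$ ($k = 0 \left(- \frac{1}{5}\right) - - \frac{3}{2} = 0 + \frac{3}{2} = \frac{3}{2} \approx 1.5$)
$y{\left(L,a \right)} = \frac{3}{2}$
$\left(\left(54 + 73\right) + \frac{B{\left(6,6 \right)} + y{\left(-4,2 \right)}}{4 - 5}\right) \left(-150\right) = \left(\left(54 + 73\right) + \frac{9 + \frac{3}{2}}{4 - 5}\right) \left(-150\right) = \left(127 + \frac{1}{-1} \cdot \frac{21}{2}\right) \left(-150\right) = \left(127 - \frac{21}{2}\right) \left(-150\right) = \frac{233}{2} \left(-150\right) = -17475$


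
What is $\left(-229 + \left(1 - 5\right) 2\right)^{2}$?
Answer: $56169$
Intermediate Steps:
$\left(-229 + \left(1 - 5\right) 2\right)^{2} = \left(-229 - 8\right)^{2} = \left(-237\right)^{2} = 56169$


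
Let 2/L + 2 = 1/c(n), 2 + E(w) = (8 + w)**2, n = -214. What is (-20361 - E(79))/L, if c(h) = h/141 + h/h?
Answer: 4007668/73 ≈ 54900.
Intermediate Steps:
c(h) = 1 + h/141 (c(h) = h*(1/141) + 1 = h/141 + 1 = 1 + h/141)
E(w) = -2 + (8 + w)**2
L = -146/287 (L = 2/(-2 + 1/(1 + (1/141)*(-214))) = 2/(-2 + 1/(1 - 214/141)) = 2/(-2 + 1/(-73/141)) = 2/(-2 - 141/73) = 2/(-287/73) = 2*(-73/287) = -146/287 ≈ -0.50871)
(-20361 - E(79))/L = (-20361 - (-2 + (8 + 79)**2))/(-146/287) = (-20361 - (-2 + 87**2))*(-287/146) = (-20361 - (-2 + 7569))*(-287/146) = (-20361 - 1*7567)*(-287/146) = (-20361 - 7567)*(-287/146) = -27928*(-287/146) = 4007668/73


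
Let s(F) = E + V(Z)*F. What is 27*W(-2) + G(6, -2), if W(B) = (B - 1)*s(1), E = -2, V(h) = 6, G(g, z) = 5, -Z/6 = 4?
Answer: -319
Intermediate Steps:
Z = -24 (Z = -6*4 = -24)
s(F) = -2 + 6*F
W(B) = -4 + 4*B (W(B) = (B - 1)*(-2 + 6*1) = (-1 + B)*(-2 + 6) = (-1 + B)*4 = -4 + 4*B)
27*W(-2) + G(6, -2) = 27*(-4 + 4*(-2)) + 5 = 27*(-4 - 8) + 5 = 27*(-12) + 5 = -324 + 5 = -319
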